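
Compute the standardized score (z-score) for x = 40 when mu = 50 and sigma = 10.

-1

Step 1: Recall the z-score formula: z = (x - mu) / sigma
Step 2: Substitute values: z = (40 - 50) / 10
Step 3: z = -10 / 10 = -1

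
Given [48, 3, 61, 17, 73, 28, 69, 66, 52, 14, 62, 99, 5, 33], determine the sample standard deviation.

28.9057

Step 1: Compute the mean: 45
Step 2: Sum of squared deviations from the mean: 10862
Step 3: Sample variance = 10862 / 13 = 835.5385
Step 4: Standard deviation = sqrt(835.5385) = 28.9057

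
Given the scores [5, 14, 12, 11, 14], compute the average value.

11.2

Step 1: Sum all values: 5 + 14 + 12 + 11 + 14 = 56
Step 2: Count the number of values: n = 5
Step 3: Mean = sum / n = 56 / 5 = 11.2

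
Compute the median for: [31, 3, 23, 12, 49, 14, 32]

23

Step 1: Sort the data in ascending order: [3, 12, 14, 23, 31, 32, 49]
Step 2: The number of values is n = 7.
Step 3: Since n is odd, the median is the middle value at position 4: 23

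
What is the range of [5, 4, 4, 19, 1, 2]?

18

Step 1: Identify the maximum value: max = 19
Step 2: Identify the minimum value: min = 1
Step 3: Range = max - min = 19 - 1 = 18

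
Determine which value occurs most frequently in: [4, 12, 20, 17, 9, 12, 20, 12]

12

Step 1: Count the frequency of each value:
  4: appears 1 time(s)
  9: appears 1 time(s)
  12: appears 3 time(s)
  17: appears 1 time(s)
  20: appears 2 time(s)
Step 2: The value 12 appears most frequently (3 times).
Step 3: Mode = 12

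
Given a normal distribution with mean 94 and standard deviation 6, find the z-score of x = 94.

0

Step 1: Recall the z-score formula: z = (x - mu) / sigma
Step 2: Substitute values: z = (94 - 94) / 6
Step 3: z = 0 / 6 = 0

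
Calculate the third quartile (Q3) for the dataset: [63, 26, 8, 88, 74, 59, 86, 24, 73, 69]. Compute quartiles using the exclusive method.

77

Step 1: Sort the data: [8, 24, 26, 59, 63, 69, 73, 74, 86, 88]
Step 2: n = 10
Step 3: Using the exclusive quartile method:
  Q1 = 25.5
  Q2 (median) = 66
  Q3 = 77
  IQR = Q3 - Q1 = 77 - 25.5 = 51.5
Step 4: Q3 = 77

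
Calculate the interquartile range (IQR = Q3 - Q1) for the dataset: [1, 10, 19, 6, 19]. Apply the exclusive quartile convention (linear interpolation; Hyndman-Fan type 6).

15.5

Step 1: Sort the data: [1, 6, 10, 19, 19]
Step 2: n = 5
Step 3: Using the exclusive quartile method:
  Q1 = 3.5
  Q2 (median) = 10
  Q3 = 19
  IQR = Q3 - Q1 = 19 - 3.5 = 15.5
Step 4: IQR = 15.5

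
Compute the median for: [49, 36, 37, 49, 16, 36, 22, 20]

36

Step 1: Sort the data in ascending order: [16, 20, 22, 36, 36, 37, 49, 49]
Step 2: The number of values is n = 8.
Step 3: Since n is even, the median is the average of positions 4 and 5:
  Median = (36 + 36) / 2 = 36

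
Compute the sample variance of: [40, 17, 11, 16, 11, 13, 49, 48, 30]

253.1111

Step 1: Compute the mean: (40 + 17 + 11 + 16 + 11 + 13 + 49 + 48 + 30) / 9 = 26.1111
Step 2: Compute squared deviations from the mean:
  (40 - 26.1111)^2 = 192.9012
  (17 - 26.1111)^2 = 83.0123
  (11 - 26.1111)^2 = 228.3457
  (16 - 26.1111)^2 = 102.2346
  (11 - 26.1111)^2 = 228.3457
  (13 - 26.1111)^2 = 171.9012
  (49 - 26.1111)^2 = 523.9012
  (48 - 26.1111)^2 = 479.1235
  (30 - 26.1111)^2 = 15.1235
Step 3: Sum of squared deviations = 2024.8889
Step 4: Sample variance = 2024.8889 / 8 = 253.1111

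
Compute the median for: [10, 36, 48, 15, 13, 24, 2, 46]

19.5

Step 1: Sort the data in ascending order: [2, 10, 13, 15, 24, 36, 46, 48]
Step 2: The number of values is n = 8.
Step 3: Since n is even, the median is the average of positions 4 and 5:
  Median = (15 + 24) / 2 = 19.5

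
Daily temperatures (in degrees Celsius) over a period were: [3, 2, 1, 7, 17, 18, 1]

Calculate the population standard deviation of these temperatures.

6.9076

Step 1: Compute the mean: 7
Step 2: Sum of squared deviations from the mean: 334
Step 3: Population variance = 334 / 7 = 47.7143
Step 4: Standard deviation = sqrt(47.7143) = 6.9076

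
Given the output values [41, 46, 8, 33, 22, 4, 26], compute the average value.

25.7143

Step 1: Sum all values: 41 + 46 + 8 + 33 + 22 + 4 + 26 = 180
Step 2: Count the number of values: n = 7
Step 3: Mean = sum / n = 180 / 7 = 25.7143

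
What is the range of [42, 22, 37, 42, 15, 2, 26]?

40

Step 1: Identify the maximum value: max = 42
Step 2: Identify the minimum value: min = 2
Step 3: Range = max - min = 42 - 2 = 40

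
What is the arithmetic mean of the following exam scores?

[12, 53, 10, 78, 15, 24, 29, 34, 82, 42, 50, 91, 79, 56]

46.7857

Step 1: Sum all values: 12 + 53 + 10 + 78 + 15 + 24 + 29 + 34 + 82 + 42 + 50 + 91 + 79 + 56 = 655
Step 2: Count the number of values: n = 14
Step 3: Mean = sum / n = 655 / 14 = 46.7857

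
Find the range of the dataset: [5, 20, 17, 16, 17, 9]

15

Step 1: Identify the maximum value: max = 20
Step 2: Identify the minimum value: min = 5
Step 3: Range = max - min = 20 - 5 = 15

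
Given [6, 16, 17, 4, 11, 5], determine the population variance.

27.1389

Step 1: Compute the mean: (6 + 16 + 17 + 4 + 11 + 5) / 6 = 9.8333
Step 2: Compute squared deviations from the mean:
  (6 - 9.8333)^2 = 14.6944
  (16 - 9.8333)^2 = 38.0278
  (17 - 9.8333)^2 = 51.3611
  (4 - 9.8333)^2 = 34.0278
  (11 - 9.8333)^2 = 1.3611
  (5 - 9.8333)^2 = 23.3611
Step 3: Sum of squared deviations = 162.8333
Step 4: Population variance = 162.8333 / 6 = 27.1389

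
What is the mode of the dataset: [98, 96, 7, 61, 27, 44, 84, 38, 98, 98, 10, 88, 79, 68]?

98

Step 1: Count the frequency of each value:
  7: appears 1 time(s)
  10: appears 1 time(s)
  27: appears 1 time(s)
  38: appears 1 time(s)
  44: appears 1 time(s)
  61: appears 1 time(s)
  68: appears 1 time(s)
  79: appears 1 time(s)
  84: appears 1 time(s)
  88: appears 1 time(s)
  96: appears 1 time(s)
  98: appears 3 time(s)
Step 2: The value 98 appears most frequently (3 times).
Step 3: Mode = 98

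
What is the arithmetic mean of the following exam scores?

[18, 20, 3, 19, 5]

13

Step 1: Sum all values: 18 + 20 + 3 + 19 + 5 = 65
Step 2: Count the number of values: n = 5
Step 3: Mean = sum / n = 65 / 5 = 13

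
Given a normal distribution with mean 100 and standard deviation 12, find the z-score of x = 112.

1

Step 1: Recall the z-score formula: z = (x - mu) / sigma
Step 2: Substitute values: z = (112 - 100) / 12
Step 3: z = 12 / 12 = 1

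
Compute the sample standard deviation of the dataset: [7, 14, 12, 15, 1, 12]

5.2694

Step 1: Compute the mean: 10.1667
Step 2: Sum of squared deviations from the mean: 138.8333
Step 3: Sample variance = 138.8333 / 5 = 27.7667
Step 4: Standard deviation = sqrt(27.7667) = 5.2694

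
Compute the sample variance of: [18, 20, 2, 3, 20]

85.8

Step 1: Compute the mean: (18 + 20 + 2 + 3 + 20) / 5 = 12.6
Step 2: Compute squared deviations from the mean:
  (18 - 12.6)^2 = 29.16
  (20 - 12.6)^2 = 54.76
  (2 - 12.6)^2 = 112.36
  (3 - 12.6)^2 = 92.16
  (20 - 12.6)^2 = 54.76
Step 3: Sum of squared deviations = 343.2
Step 4: Sample variance = 343.2 / 4 = 85.8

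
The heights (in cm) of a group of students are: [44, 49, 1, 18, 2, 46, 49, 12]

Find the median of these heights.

31

Step 1: Sort the data in ascending order: [1, 2, 12, 18, 44, 46, 49, 49]
Step 2: The number of values is n = 8.
Step 3: Since n is even, the median is the average of positions 4 and 5:
  Median = (18 + 44) / 2 = 31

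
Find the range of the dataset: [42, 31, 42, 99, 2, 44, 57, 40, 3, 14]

97

Step 1: Identify the maximum value: max = 99
Step 2: Identify the minimum value: min = 2
Step 3: Range = max - min = 99 - 2 = 97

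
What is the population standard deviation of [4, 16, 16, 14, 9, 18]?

4.8448

Step 1: Compute the mean: 12.8333
Step 2: Sum of squared deviations from the mean: 140.8333
Step 3: Population variance = 140.8333 / 6 = 23.4722
Step 4: Standard deviation = sqrt(23.4722) = 4.8448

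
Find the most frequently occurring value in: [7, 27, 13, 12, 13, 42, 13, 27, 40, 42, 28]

13

Step 1: Count the frequency of each value:
  7: appears 1 time(s)
  12: appears 1 time(s)
  13: appears 3 time(s)
  27: appears 2 time(s)
  28: appears 1 time(s)
  40: appears 1 time(s)
  42: appears 2 time(s)
Step 2: The value 13 appears most frequently (3 times).
Step 3: Mode = 13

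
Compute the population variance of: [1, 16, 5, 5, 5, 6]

21.2222

Step 1: Compute the mean: (1 + 16 + 5 + 5 + 5 + 6) / 6 = 6.3333
Step 2: Compute squared deviations from the mean:
  (1 - 6.3333)^2 = 28.4444
  (16 - 6.3333)^2 = 93.4444
  (5 - 6.3333)^2 = 1.7778
  (5 - 6.3333)^2 = 1.7778
  (5 - 6.3333)^2 = 1.7778
  (6 - 6.3333)^2 = 0.1111
Step 3: Sum of squared deviations = 127.3333
Step 4: Population variance = 127.3333 / 6 = 21.2222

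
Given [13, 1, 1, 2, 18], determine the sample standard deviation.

7.9687

Step 1: Compute the mean: 7
Step 2: Sum of squared deviations from the mean: 254
Step 3: Sample variance = 254 / 4 = 63.5
Step 4: Standard deviation = sqrt(63.5) = 7.9687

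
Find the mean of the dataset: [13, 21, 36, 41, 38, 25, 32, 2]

26

Step 1: Sum all values: 13 + 21 + 36 + 41 + 38 + 25 + 32 + 2 = 208
Step 2: Count the number of values: n = 8
Step 3: Mean = sum / n = 208 / 8 = 26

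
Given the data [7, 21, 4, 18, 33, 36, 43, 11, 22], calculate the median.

21

Step 1: Sort the data in ascending order: [4, 7, 11, 18, 21, 22, 33, 36, 43]
Step 2: The number of values is n = 9.
Step 3: Since n is odd, the median is the middle value at position 5: 21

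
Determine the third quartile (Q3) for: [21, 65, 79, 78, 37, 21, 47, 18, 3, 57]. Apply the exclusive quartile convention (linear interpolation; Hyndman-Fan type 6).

68.25

Step 1: Sort the data: [3, 18, 21, 21, 37, 47, 57, 65, 78, 79]
Step 2: n = 10
Step 3: Using the exclusive quartile method:
  Q1 = 20.25
  Q2 (median) = 42
  Q3 = 68.25
  IQR = Q3 - Q1 = 68.25 - 20.25 = 48
Step 4: Q3 = 68.25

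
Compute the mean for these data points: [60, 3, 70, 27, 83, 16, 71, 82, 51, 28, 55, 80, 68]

53.3846

Step 1: Sum all values: 60 + 3 + 70 + 27 + 83 + 16 + 71 + 82 + 51 + 28 + 55 + 80 + 68 = 694
Step 2: Count the number of values: n = 13
Step 3: Mean = sum / n = 694 / 13 = 53.3846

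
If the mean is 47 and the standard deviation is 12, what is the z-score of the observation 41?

-0.5

Step 1: Recall the z-score formula: z = (x - mu) / sigma
Step 2: Substitute values: z = (41 - 47) / 12
Step 3: z = -6 / 12 = -0.5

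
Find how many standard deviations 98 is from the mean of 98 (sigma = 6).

0

Step 1: Recall the z-score formula: z = (x - mu) / sigma
Step 2: Substitute values: z = (98 - 98) / 6
Step 3: z = 0 / 6 = 0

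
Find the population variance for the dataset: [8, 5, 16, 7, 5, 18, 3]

28.9796

Step 1: Compute the mean: (8 + 5 + 16 + 7 + 5 + 18 + 3) / 7 = 8.8571
Step 2: Compute squared deviations from the mean:
  (8 - 8.8571)^2 = 0.7347
  (5 - 8.8571)^2 = 14.8776
  (16 - 8.8571)^2 = 51.0204
  (7 - 8.8571)^2 = 3.449
  (5 - 8.8571)^2 = 14.8776
  (18 - 8.8571)^2 = 83.5918
  (3 - 8.8571)^2 = 34.3061
Step 3: Sum of squared deviations = 202.8571
Step 4: Population variance = 202.8571 / 7 = 28.9796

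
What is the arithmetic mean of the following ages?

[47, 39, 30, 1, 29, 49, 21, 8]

28

Step 1: Sum all values: 47 + 39 + 30 + 1 + 29 + 49 + 21 + 8 = 224
Step 2: Count the number of values: n = 8
Step 3: Mean = sum / n = 224 / 8 = 28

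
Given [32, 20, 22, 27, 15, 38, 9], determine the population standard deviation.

9.1918

Step 1: Compute the mean: 23.2857
Step 2: Sum of squared deviations from the mean: 591.4286
Step 3: Population variance = 591.4286 / 7 = 84.4898
Step 4: Standard deviation = sqrt(84.4898) = 9.1918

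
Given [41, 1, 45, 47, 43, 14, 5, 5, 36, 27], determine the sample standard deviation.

18.4584

Step 1: Compute the mean: 26.4
Step 2: Sum of squared deviations from the mean: 3066.4
Step 3: Sample variance = 3066.4 / 9 = 340.7111
Step 4: Standard deviation = sqrt(340.7111) = 18.4584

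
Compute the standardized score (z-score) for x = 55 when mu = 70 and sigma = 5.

-3

Step 1: Recall the z-score formula: z = (x - mu) / sigma
Step 2: Substitute values: z = (55 - 70) / 5
Step 3: z = -15 / 5 = -3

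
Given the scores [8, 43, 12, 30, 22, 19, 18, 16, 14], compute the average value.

20.2222

Step 1: Sum all values: 8 + 43 + 12 + 30 + 22 + 19 + 18 + 16 + 14 = 182
Step 2: Count the number of values: n = 9
Step 3: Mean = sum / n = 182 / 9 = 20.2222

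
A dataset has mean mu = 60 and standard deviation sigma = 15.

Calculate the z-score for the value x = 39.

-1.4

Step 1: Recall the z-score formula: z = (x - mu) / sigma
Step 2: Substitute values: z = (39 - 60) / 15
Step 3: z = -21 / 15 = -1.4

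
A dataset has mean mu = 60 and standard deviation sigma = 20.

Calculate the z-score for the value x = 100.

2

Step 1: Recall the z-score formula: z = (x - mu) / sigma
Step 2: Substitute values: z = (100 - 60) / 20
Step 3: z = 40 / 20 = 2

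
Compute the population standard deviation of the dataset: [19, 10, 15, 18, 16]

3.1369

Step 1: Compute the mean: 15.6
Step 2: Sum of squared deviations from the mean: 49.2
Step 3: Population variance = 49.2 / 5 = 9.84
Step 4: Standard deviation = sqrt(9.84) = 3.1369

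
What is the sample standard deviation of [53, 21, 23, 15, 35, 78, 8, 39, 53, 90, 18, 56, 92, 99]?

31.0129

Step 1: Compute the mean: 48.5714
Step 2: Sum of squared deviations from the mean: 12503.4286
Step 3: Sample variance = 12503.4286 / 13 = 961.8022
Step 4: Standard deviation = sqrt(961.8022) = 31.0129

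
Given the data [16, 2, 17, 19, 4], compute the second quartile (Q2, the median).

16

Step 1: Sort the data: [2, 4, 16, 17, 19]
Step 2: n = 5
Step 3: Q2 is the median. Since n is odd, it is the middle value at position 3: 16
Step 4: Q2 = 16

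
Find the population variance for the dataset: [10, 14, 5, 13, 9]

10.16

Step 1: Compute the mean: (10 + 14 + 5 + 13 + 9) / 5 = 10.2
Step 2: Compute squared deviations from the mean:
  (10 - 10.2)^2 = 0.04
  (14 - 10.2)^2 = 14.44
  (5 - 10.2)^2 = 27.04
  (13 - 10.2)^2 = 7.84
  (9 - 10.2)^2 = 1.44
Step 3: Sum of squared deviations = 50.8
Step 4: Population variance = 50.8 / 5 = 10.16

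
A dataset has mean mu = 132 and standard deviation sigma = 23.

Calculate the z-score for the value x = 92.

-1.7391

Step 1: Recall the z-score formula: z = (x - mu) / sigma
Step 2: Substitute values: z = (92 - 132) / 23
Step 3: z = -40 / 23 = -1.7391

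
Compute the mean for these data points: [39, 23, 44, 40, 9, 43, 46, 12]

32

Step 1: Sum all values: 39 + 23 + 44 + 40 + 9 + 43 + 46 + 12 = 256
Step 2: Count the number of values: n = 8
Step 3: Mean = sum / n = 256 / 8 = 32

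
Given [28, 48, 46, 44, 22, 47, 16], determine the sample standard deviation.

13.4713

Step 1: Compute the mean: 35.8571
Step 2: Sum of squared deviations from the mean: 1088.8571
Step 3: Sample variance = 1088.8571 / 6 = 181.4762
Step 4: Standard deviation = sqrt(181.4762) = 13.4713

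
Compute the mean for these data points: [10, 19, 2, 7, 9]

9.4

Step 1: Sum all values: 10 + 19 + 2 + 7 + 9 = 47
Step 2: Count the number of values: n = 5
Step 3: Mean = sum / n = 47 / 5 = 9.4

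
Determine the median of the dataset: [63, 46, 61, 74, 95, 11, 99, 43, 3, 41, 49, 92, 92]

61

Step 1: Sort the data in ascending order: [3, 11, 41, 43, 46, 49, 61, 63, 74, 92, 92, 95, 99]
Step 2: The number of values is n = 13.
Step 3: Since n is odd, the median is the middle value at position 7: 61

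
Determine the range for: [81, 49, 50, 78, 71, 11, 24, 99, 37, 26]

88

Step 1: Identify the maximum value: max = 99
Step 2: Identify the minimum value: min = 11
Step 3: Range = max - min = 99 - 11 = 88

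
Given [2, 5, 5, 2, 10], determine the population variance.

8.56

Step 1: Compute the mean: (2 + 5 + 5 + 2 + 10) / 5 = 4.8
Step 2: Compute squared deviations from the mean:
  (2 - 4.8)^2 = 7.84
  (5 - 4.8)^2 = 0.04
  (5 - 4.8)^2 = 0.04
  (2 - 4.8)^2 = 7.84
  (10 - 4.8)^2 = 27.04
Step 3: Sum of squared deviations = 42.8
Step 4: Population variance = 42.8 / 5 = 8.56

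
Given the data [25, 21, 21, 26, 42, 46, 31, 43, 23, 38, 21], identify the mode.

21

Step 1: Count the frequency of each value:
  21: appears 3 time(s)
  23: appears 1 time(s)
  25: appears 1 time(s)
  26: appears 1 time(s)
  31: appears 1 time(s)
  38: appears 1 time(s)
  42: appears 1 time(s)
  43: appears 1 time(s)
  46: appears 1 time(s)
Step 2: The value 21 appears most frequently (3 times).
Step 3: Mode = 21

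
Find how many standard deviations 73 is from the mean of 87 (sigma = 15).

-0.9333

Step 1: Recall the z-score formula: z = (x - mu) / sigma
Step 2: Substitute values: z = (73 - 87) / 15
Step 3: z = -14 / 15 = -0.9333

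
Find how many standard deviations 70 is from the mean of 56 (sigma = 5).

2.8

Step 1: Recall the z-score formula: z = (x - mu) / sigma
Step 2: Substitute values: z = (70 - 56) / 5
Step 3: z = 14 / 5 = 2.8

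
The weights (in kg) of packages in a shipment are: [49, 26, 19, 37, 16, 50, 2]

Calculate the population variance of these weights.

272.8163

Step 1: Compute the mean: (49 + 26 + 19 + 37 + 16 + 50 + 2) / 7 = 28.4286
Step 2: Compute squared deviations from the mean:
  (49 - 28.4286)^2 = 423.1837
  (26 - 28.4286)^2 = 5.898
  (19 - 28.4286)^2 = 88.898
  (37 - 28.4286)^2 = 73.4694
  (16 - 28.4286)^2 = 154.4694
  (50 - 28.4286)^2 = 465.3265
  (2 - 28.4286)^2 = 698.4694
Step 3: Sum of squared deviations = 1909.7143
Step 4: Population variance = 1909.7143 / 7 = 272.8163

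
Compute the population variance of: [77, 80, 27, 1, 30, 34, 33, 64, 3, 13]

737.36

Step 1: Compute the mean: (77 + 80 + 27 + 1 + 30 + 34 + 33 + 64 + 3 + 13) / 10 = 36.2
Step 2: Compute squared deviations from the mean:
  (77 - 36.2)^2 = 1664.64
  (80 - 36.2)^2 = 1918.44
  (27 - 36.2)^2 = 84.64
  (1 - 36.2)^2 = 1239.04
  (30 - 36.2)^2 = 38.44
  (34 - 36.2)^2 = 4.84
  (33 - 36.2)^2 = 10.24
  (64 - 36.2)^2 = 772.84
  (3 - 36.2)^2 = 1102.24
  (13 - 36.2)^2 = 538.24
Step 3: Sum of squared deviations = 7373.6
Step 4: Population variance = 7373.6 / 10 = 737.36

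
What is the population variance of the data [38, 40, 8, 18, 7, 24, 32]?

156.6939

Step 1: Compute the mean: (38 + 40 + 8 + 18 + 7 + 24 + 32) / 7 = 23.8571
Step 2: Compute squared deviations from the mean:
  (38 - 23.8571)^2 = 200.0204
  (40 - 23.8571)^2 = 260.5918
  (8 - 23.8571)^2 = 251.449
  (18 - 23.8571)^2 = 34.3061
  (7 - 23.8571)^2 = 284.1633
  (24 - 23.8571)^2 = 0.0204
  (32 - 23.8571)^2 = 66.3061
Step 3: Sum of squared deviations = 1096.8571
Step 4: Population variance = 1096.8571 / 7 = 156.6939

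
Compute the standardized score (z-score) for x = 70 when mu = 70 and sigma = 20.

0

Step 1: Recall the z-score formula: z = (x - mu) / sigma
Step 2: Substitute values: z = (70 - 70) / 20
Step 3: z = 0 / 20 = 0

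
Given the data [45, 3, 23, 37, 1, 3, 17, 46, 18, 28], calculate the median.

20.5

Step 1: Sort the data in ascending order: [1, 3, 3, 17, 18, 23, 28, 37, 45, 46]
Step 2: The number of values is n = 10.
Step 3: Since n is even, the median is the average of positions 5 and 6:
  Median = (18 + 23) / 2 = 20.5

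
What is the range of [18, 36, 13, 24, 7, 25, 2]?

34

Step 1: Identify the maximum value: max = 36
Step 2: Identify the minimum value: min = 2
Step 3: Range = max - min = 36 - 2 = 34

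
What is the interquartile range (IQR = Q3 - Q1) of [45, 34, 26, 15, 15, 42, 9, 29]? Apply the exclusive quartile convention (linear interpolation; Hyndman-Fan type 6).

25

Step 1: Sort the data: [9, 15, 15, 26, 29, 34, 42, 45]
Step 2: n = 8
Step 3: Using the exclusive quartile method:
  Q1 = 15
  Q2 (median) = 27.5
  Q3 = 40
  IQR = Q3 - Q1 = 40 - 15 = 25
Step 4: IQR = 25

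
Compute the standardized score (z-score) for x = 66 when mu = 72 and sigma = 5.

-1.2

Step 1: Recall the z-score formula: z = (x - mu) / sigma
Step 2: Substitute values: z = (66 - 72) / 5
Step 3: z = -6 / 5 = -1.2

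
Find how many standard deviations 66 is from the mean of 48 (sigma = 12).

1.5

Step 1: Recall the z-score formula: z = (x - mu) / sigma
Step 2: Substitute values: z = (66 - 48) / 12
Step 3: z = 18 / 12 = 1.5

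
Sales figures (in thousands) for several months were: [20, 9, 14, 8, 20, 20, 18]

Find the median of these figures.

18

Step 1: Sort the data in ascending order: [8, 9, 14, 18, 20, 20, 20]
Step 2: The number of values is n = 7.
Step 3: Since n is odd, the median is the middle value at position 4: 18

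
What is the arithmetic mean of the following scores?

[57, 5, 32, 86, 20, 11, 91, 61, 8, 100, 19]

44.5455

Step 1: Sum all values: 57 + 5 + 32 + 86 + 20 + 11 + 91 + 61 + 8 + 100 + 19 = 490
Step 2: Count the number of values: n = 11
Step 3: Mean = sum / n = 490 / 11 = 44.5455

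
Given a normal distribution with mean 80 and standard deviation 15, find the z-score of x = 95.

1

Step 1: Recall the z-score formula: z = (x - mu) / sigma
Step 2: Substitute values: z = (95 - 80) / 15
Step 3: z = 15 / 15 = 1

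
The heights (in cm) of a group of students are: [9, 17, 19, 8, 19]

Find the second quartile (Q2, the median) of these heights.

17

Step 1: Sort the data: [8, 9, 17, 19, 19]
Step 2: n = 5
Step 3: Q2 is the median. Since n is odd, it is the middle value at position 3: 17
Step 4: Q2 = 17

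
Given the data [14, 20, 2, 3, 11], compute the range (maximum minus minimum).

18

Step 1: Identify the maximum value: max = 20
Step 2: Identify the minimum value: min = 2
Step 3: Range = max - min = 20 - 2 = 18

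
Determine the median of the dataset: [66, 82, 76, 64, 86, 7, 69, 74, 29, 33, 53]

66

Step 1: Sort the data in ascending order: [7, 29, 33, 53, 64, 66, 69, 74, 76, 82, 86]
Step 2: The number of values is n = 11.
Step 3: Since n is odd, the median is the middle value at position 6: 66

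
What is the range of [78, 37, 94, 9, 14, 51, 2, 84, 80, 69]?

92

Step 1: Identify the maximum value: max = 94
Step 2: Identify the minimum value: min = 2
Step 3: Range = max - min = 94 - 2 = 92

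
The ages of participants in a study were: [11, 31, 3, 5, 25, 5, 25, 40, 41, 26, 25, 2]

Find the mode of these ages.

25

Step 1: Count the frequency of each value:
  2: appears 1 time(s)
  3: appears 1 time(s)
  5: appears 2 time(s)
  11: appears 1 time(s)
  25: appears 3 time(s)
  26: appears 1 time(s)
  31: appears 1 time(s)
  40: appears 1 time(s)
  41: appears 1 time(s)
Step 2: The value 25 appears most frequently (3 times).
Step 3: Mode = 25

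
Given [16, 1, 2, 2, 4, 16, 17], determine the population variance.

49.3469

Step 1: Compute the mean: (16 + 1 + 2 + 2 + 4 + 16 + 17) / 7 = 8.2857
Step 2: Compute squared deviations from the mean:
  (16 - 8.2857)^2 = 59.5102
  (1 - 8.2857)^2 = 53.0816
  (2 - 8.2857)^2 = 39.5102
  (2 - 8.2857)^2 = 39.5102
  (4 - 8.2857)^2 = 18.3673
  (16 - 8.2857)^2 = 59.5102
  (17 - 8.2857)^2 = 75.9388
Step 3: Sum of squared deviations = 345.4286
Step 4: Population variance = 345.4286 / 7 = 49.3469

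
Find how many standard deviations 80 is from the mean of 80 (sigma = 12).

0

Step 1: Recall the z-score formula: z = (x - mu) / sigma
Step 2: Substitute values: z = (80 - 80) / 12
Step 3: z = 0 / 12 = 0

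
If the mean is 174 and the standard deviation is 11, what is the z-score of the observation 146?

-2.5455

Step 1: Recall the z-score formula: z = (x - mu) / sigma
Step 2: Substitute values: z = (146 - 174) / 11
Step 3: z = -28 / 11 = -2.5455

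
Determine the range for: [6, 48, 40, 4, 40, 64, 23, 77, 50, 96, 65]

92

Step 1: Identify the maximum value: max = 96
Step 2: Identify the minimum value: min = 4
Step 3: Range = max - min = 96 - 4 = 92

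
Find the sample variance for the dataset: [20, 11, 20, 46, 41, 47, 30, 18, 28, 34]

154.2778

Step 1: Compute the mean: (20 + 11 + 20 + 46 + 41 + 47 + 30 + 18 + 28 + 34) / 10 = 29.5
Step 2: Compute squared deviations from the mean:
  (20 - 29.5)^2 = 90.25
  (11 - 29.5)^2 = 342.25
  (20 - 29.5)^2 = 90.25
  (46 - 29.5)^2 = 272.25
  (41 - 29.5)^2 = 132.25
  (47 - 29.5)^2 = 306.25
  (30 - 29.5)^2 = 0.25
  (18 - 29.5)^2 = 132.25
  (28 - 29.5)^2 = 2.25
  (34 - 29.5)^2 = 20.25
Step 3: Sum of squared deviations = 1388.5
Step 4: Sample variance = 1388.5 / 9 = 154.2778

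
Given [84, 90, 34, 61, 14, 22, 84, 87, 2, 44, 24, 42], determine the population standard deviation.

30.0083

Step 1: Compute the mean: 49
Step 2: Sum of squared deviations from the mean: 10806
Step 3: Population variance = 10806 / 12 = 900.5
Step 4: Standard deviation = sqrt(900.5) = 30.0083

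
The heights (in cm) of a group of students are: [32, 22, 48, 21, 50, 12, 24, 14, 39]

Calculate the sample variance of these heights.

195.3611

Step 1: Compute the mean: (32 + 22 + 48 + 21 + 50 + 12 + 24 + 14 + 39) / 9 = 29.1111
Step 2: Compute squared deviations from the mean:
  (32 - 29.1111)^2 = 8.3457
  (22 - 29.1111)^2 = 50.5679
  (48 - 29.1111)^2 = 356.7901
  (21 - 29.1111)^2 = 65.7901
  (50 - 29.1111)^2 = 436.3457
  (12 - 29.1111)^2 = 292.7901
  (24 - 29.1111)^2 = 26.1235
  (14 - 29.1111)^2 = 228.3457
  (39 - 29.1111)^2 = 97.7901
Step 3: Sum of squared deviations = 1562.8889
Step 4: Sample variance = 1562.8889 / 8 = 195.3611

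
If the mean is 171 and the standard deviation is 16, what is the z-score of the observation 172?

0.0625

Step 1: Recall the z-score formula: z = (x - mu) / sigma
Step 2: Substitute values: z = (172 - 171) / 16
Step 3: z = 1 / 16 = 0.0625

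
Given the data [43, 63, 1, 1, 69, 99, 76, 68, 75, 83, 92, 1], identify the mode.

1

Step 1: Count the frequency of each value:
  1: appears 3 time(s)
  43: appears 1 time(s)
  63: appears 1 time(s)
  68: appears 1 time(s)
  69: appears 1 time(s)
  75: appears 1 time(s)
  76: appears 1 time(s)
  83: appears 1 time(s)
  92: appears 1 time(s)
  99: appears 1 time(s)
Step 2: The value 1 appears most frequently (3 times).
Step 3: Mode = 1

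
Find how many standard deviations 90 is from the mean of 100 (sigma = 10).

-1

Step 1: Recall the z-score formula: z = (x - mu) / sigma
Step 2: Substitute values: z = (90 - 100) / 10
Step 3: z = -10 / 10 = -1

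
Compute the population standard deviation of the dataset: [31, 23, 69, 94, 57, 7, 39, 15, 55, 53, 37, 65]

23.8169

Step 1: Compute the mean: 45.4167
Step 2: Sum of squared deviations from the mean: 6806.9167
Step 3: Population variance = 6806.9167 / 12 = 567.2431
Step 4: Standard deviation = sqrt(567.2431) = 23.8169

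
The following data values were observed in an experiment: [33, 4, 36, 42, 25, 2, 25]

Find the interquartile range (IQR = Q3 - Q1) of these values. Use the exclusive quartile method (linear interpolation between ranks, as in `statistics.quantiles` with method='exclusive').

32

Step 1: Sort the data: [2, 4, 25, 25, 33, 36, 42]
Step 2: n = 7
Step 3: Using the exclusive quartile method:
  Q1 = 4
  Q2 (median) = 25
  Q3 = 36
  IQR = Q3 - Q1 = 36 - 4 = 32
Step 4: IQR = 32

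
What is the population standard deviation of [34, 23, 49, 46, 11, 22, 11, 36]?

13.6748

Step 1: Compute the mean: 29
Step 2: Sum of squared deviations from the mean: 1496
Step 3: Population variance = 1496 / 8 = 187
Step 4: Standard deviation = sqrt(187) = 13.6748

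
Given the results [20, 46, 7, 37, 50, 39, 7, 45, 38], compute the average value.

32.1111

Step 1: Sum all values: 20 + 46 + 7 + 37 + 50 + 39 + 7 + 45 + 38 = 289
Step 2: Count the number of values: n = 9
Step 3: Mean = sum / n = 289 / 9 = 32.1111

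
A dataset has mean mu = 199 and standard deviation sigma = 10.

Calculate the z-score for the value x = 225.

2.6

Step 1: Recall the z-score formula: z = (x - mu) / sigma
Step 2: Substitute values: z = (225 - 199) / 10
Step 3: z = 26 / 10 = 2.6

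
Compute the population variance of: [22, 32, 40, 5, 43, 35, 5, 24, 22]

168.4444

Step 1: Compute the mean: (22 + 32 + 40 + 5 + 43 + 35 + 5 + 24 + 22) / 9 = 25.3333
Step 2: Compute squared deviations from the mean:
  (22 - 25.3333)^2 = 11.1111
  (32 - 25.3333)^2 = 44.4444
  (40 - 25.3333)^2 = 215.1111
  (5 - 25.3333)^2 = 413.4444
  (43 - 25.3333)^2 = 312.1111
  (35 - 25.3333)^2 = 93.4444
  (5 - 25.3333)^2 = 413.4444
  (24 - 25.3333)^2 = 1.7778
  (22 - 25.3333)^2 = 11.1111
Step 3: Sum of squared deviations = 1516
Step 4: Population variance = 1516 / 9 = 168.4444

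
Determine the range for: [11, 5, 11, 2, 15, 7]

13

Step 1: Identify the maximum value: max = 15
Step 2: Identify the minimum value: min = 2
Step 3: Range = max - min = 15 - 2 = 13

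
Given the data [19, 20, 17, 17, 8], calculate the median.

17

Step 1: Sort the data in ascending order: [8, 17, 17, 19, 20]
Step 2: The number of values is n = 5.
Step 3: Since n is odd, the median is the middle value at position 3: 17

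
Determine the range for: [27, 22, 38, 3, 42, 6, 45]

42

Step 1: Identify the maximum value: max = 45
Step 2: Identify the minimum value: min = 3
Step 3: Range = max - min = 45 - 3 = 42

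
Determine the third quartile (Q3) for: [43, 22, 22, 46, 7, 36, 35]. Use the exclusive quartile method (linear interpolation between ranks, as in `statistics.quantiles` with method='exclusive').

43

Step 1: Sort the data: [7, 22, 22, 35, 36, 43, 46]
Step 2: n = 7
Step 3: Using the exclusive quartile method:
  Q1 = 22
  Q2 (median) = 35
  Q3 = 43
  IQR = Q3 - Q1 = 43 - 22 = 21
Step 4: Q3 = 43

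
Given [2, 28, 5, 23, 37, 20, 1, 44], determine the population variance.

231

Step 1: Compute the mean: (2 + 28 + 5 + 23 + 37 + 20 + 1 + 44) / 8 = 20
Step 2: Compute squared deviations from the mean:
  (2 - 20)^2 = 324
  (28 - 20)^2 = 64
  (5 - 20)^2 = 225
  (23 - 20)^2 = 9
  (37 - 20)^2 = 289
  (20 - 20)^2 = 0
  (1 - 20)^2 = 361
  (44 - 20)^2 = 576
Step 3: Sum of squared deviations = 1848
Step 4: Population variance = 1848 / 8 = 231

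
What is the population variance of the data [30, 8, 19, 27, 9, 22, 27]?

66.7755

Step 1: Compute the mean: (30 + 8 + 19 + 27 + 9 + 22 + 27) / 7 = 20.2857
Step 2: Compute squared deviations from the mean:
  (30 - 20.2857)^2 = 94.3673
  (8 - 20.2857)^2 = 150.9388
  (19 - 20.2857)^2 = 1.6531
  (27 - 20.2857)^2 = 45.0816
  (9 - 20.2857)^2 = 127.3673
  (22 - 20.2857)^2 = 2.9388
  (27 - 20.2857)^2 = 45.0816
Step 3: Sum of squared deviations = 467.4286
Step 4: Population variance = 467.4286 / 7 = 66.7755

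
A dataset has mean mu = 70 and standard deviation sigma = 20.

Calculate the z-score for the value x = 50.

-1

Step 1: Recall the z-score formula: z = (x - mu) / sigma
Step 2: Substitute values: z = (50 - 70) / 20
Step 3: z = -20 / 20 = -1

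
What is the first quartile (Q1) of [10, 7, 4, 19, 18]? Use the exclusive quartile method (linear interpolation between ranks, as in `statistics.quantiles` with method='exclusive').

5.5

Step 1: Sort the data: [4, 7, 10, 18, 19]
Step 2: n = 5
Step 3: Using the exclusive quartile method:
  Q1 = 5.5
  Q2 (median) = 10
  Q3 = 18.5
  IQR = Q3 - Q1 = 18.5 - 5.5 = 13
Step 4: Q1 = 5.5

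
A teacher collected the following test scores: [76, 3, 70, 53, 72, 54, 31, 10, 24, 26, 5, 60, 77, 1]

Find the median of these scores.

42

Step 1: Sort the data in ascending order: [1, 3, 5, 10, 24, 26, 31, 53, 54, 60, 70, 72, 76, 77]
Step 2: The number of values is n = 14.
Step 3: Since n is even, the median is the average of positions 7 and 8:
  Median = (31 + 53) / 2 = 42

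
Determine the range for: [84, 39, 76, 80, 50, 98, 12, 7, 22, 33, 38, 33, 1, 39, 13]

97

Step 1: Identify the maximum value: max = 98
Step 2: Identify the minimum value: min = 1
Step 3: Range = max - min = 98 - 1 = 97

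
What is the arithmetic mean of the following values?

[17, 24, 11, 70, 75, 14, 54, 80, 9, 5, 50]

37.1818

Step 1: Sum all values: 17 + 24 + 11 + 70 + 75 + 14 + 54 + 80 + 9 + 5 + 50 = 409
Step 2: Count the number of values: n = 11
Step 3: Mean = sum / n = 409 / 11 = 37.1818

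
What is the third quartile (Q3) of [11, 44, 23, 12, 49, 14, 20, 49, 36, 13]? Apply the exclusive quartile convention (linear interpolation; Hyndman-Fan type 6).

45.25

Step 1: Sort the data: [11, 12, 13, 14, 20, 23, 36, 44, 49, 49]
Step 2: n = 10
Step 3: Using the exclusive quartile method:
  Q1 = 12.75
  Q2 (median) = 21.5
  Q3 = 45.25
  IQR = Q3 - Q1 = 45.25 - 12.75 = 32.5
Step 4: Q3 = 45.25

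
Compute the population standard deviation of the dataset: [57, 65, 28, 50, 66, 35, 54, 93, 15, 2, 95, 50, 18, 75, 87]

27.7721

Step 1: Compute the mean: 52.6667
Step 2: Sum of squared deviations from the mean: 11569.3333
Step 3: Population variance = 11569.3333 / 15 = 771.2889
Step 4: Standard deviation = sqrt(771.2889) = 27.7721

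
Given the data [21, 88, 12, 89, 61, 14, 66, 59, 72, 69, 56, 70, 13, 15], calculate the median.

60

Step 1: Sort the data in ascending order: [12, 13, 14, 15, 21, 56, 59, 61, 66, 69, 70, 72, 88, 89]
Step 2: The number of values is n = 14.
Step 3: Since n is even, the median is the average of positions 7 and 8:
  Median = (59 + 61) / 2 = 60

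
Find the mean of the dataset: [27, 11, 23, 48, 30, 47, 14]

28.5714

Step 1: Sum all values: 27 + 11 + 23 + 48 + 30 + 47 + 14 = 200
Step 2: Count the number of values: n = 7
Step 3: Mean = sum / n = 200 / 7 = 28.5714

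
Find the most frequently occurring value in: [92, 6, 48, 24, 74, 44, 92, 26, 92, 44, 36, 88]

92

Step 1: Count the frequency of each value:
  6: appears 1 time(s)
  24: appears 1 time(s)
  26: appears 1 time(s)
  36: appears 1 time(s)
  44: appears 2 time(s)
  48: appears 1 time(s)
  74: appears 1 time(s)
  88: appears 1 time(s)
  92: appears 3 time(s)
Step 2: The value 92 appears most frequently (3 times).
Step 3: Mode = 92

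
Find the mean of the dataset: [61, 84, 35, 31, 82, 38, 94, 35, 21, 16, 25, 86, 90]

53.6923

Step 1: Sum all values: 61 + 84 + 35 + 31 + 82 + 38 + 94 + 35 + 21 + 16 + 25 + 86 + 90 = 698
Step 2: Count the number of values: n = 13
Step 3: Mean = sum / n = 698 / 13 = 53.6923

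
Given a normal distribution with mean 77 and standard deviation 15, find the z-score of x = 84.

0.4667

Step 1: Recall the z-score formula: z = (x - mu) / sigma
Step 2: Substitute values: z = (84 - 77) / 15
Step 3: z = 7 / 15 = 0.4667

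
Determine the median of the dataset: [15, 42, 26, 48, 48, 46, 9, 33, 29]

33

Step 1: Sort the data in ascending order: [9, 15, 26, 29, 33, 42, 46, 48, 48]
Step 2: The number of values is n = 9.
Step 3: Since n is odd, the median is the middle value at position 5: 33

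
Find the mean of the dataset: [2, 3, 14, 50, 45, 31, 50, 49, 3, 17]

26.4

Step 1: Sum all values: 2 + 3 + 14 + 50 + 45 + 31 + 50 + 49 + 3 + 17 = 264
Step 2: Count the number of values: n = 10
Step 3: Mean = sum / n = 264 / 10 = 26.4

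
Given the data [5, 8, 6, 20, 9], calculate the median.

8

Step 1: Sort the data in ascending order: [5, 6, 8, 9, 20]
Step 2: The number of values is n = 5.
Step 3: Since n is odd, the median is the middle value at position 3: 8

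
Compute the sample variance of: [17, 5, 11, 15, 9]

22.8

Step 1: Compute the mean: (17 + 5 + 11 + 15 + 9) / 5 = 11.4
Step 2: Compute squared deviations from the mean:
  (17 - 11.4)^2 = 31.36
  (5 - 11.4)^2 = 40.96
  (11 - 11.4)^2 = 0.16
  (15 - 11.4)^2 = 12.96
  (9 - 11.4)^2 = 5.76
Step 3: Sum of squared deviations = 91.2
Step 4: Sample variance = 91.2 / 4 = 22.8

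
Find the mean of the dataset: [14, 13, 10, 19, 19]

15

Step 1: Sum all values: 14 + 13 + 10 + 19 + 19 = 75
Step 2: Count the number of values: n = 5
Step 3: Mean = sum / n = 75 / 5 = 15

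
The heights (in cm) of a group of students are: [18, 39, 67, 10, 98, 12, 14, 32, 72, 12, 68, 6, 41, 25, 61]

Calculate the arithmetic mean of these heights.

38.3333

Step 1: Sum all values: 18 + 39 + 67 + 10 + 98 + 12 + 14 + 32 + 72 + 12 + 68 + 6 + 41 + 25 + 61 = 575
Step 2: Count the number of values: n = 15
Step 3: Mean = sum / n = 575 / 15 = 38.3333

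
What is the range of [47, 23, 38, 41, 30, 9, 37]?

38

Step 1: Identify the maximum value: max = 47
Step 2: Identify the minimum value: min = 9
Step 3: Range = max - min = 47 - 9 = 38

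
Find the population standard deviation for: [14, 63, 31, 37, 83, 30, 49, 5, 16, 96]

28.6433

Step 1: Compute the mean: 42.4
Step 2: Sum of squared deviations from the mean: 8204.4
Step 3: Population variance = 8204.4 / 10 = 820.44
Step 4: Standard deviation = sqrt(820.44) = 28.6433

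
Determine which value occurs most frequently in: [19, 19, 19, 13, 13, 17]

19

Step 1: Count the frequency of each value:
  13: appears 2 time(s)
  17: appears 1 time(s)
  19: appears 3 time(s)
Step 2: The value 19 appears most frequently (3 times).
Step 3: Mode = 19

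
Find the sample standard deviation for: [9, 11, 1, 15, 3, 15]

5.933

Step 1: Compute the mean: 9
Step 2: Sum of squared deviations from the mean: 176
Step 3: Sample variance = 176 / 5 = 35.2
Step 4: Standard deviation = sqrt(35.2) = 5.933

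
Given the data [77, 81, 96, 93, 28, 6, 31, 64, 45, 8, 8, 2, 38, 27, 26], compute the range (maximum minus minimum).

94

Step 1: Identify the maximum value: max = 96
Step 2: Identify the minimum value: min = 2
Step 3: Range = max - min = 96 - 2 = 94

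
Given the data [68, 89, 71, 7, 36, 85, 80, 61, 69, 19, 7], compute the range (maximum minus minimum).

82

Step 1: Identify the maximum value: max = 89
Step 2: Identify the minimum value: min = 7
Step 3: Range = max - min = 89 - 7 = 82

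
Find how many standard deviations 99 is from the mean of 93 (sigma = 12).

0.5

Step 1: Recall the z-score formula: z = (x - mu) / sigma
Step 2: Substitute values: z = (99 - 93) / 12
Step 3: z = 6 / 12 = 0.5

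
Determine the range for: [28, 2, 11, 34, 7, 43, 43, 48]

46

Step 1: Identify the maximum value: max = 48
Step 2: Identify the minimum value: min = 2
Step 3: Range = max - min = 48 - 2 = 46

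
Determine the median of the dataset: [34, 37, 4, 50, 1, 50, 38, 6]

35.5

Step 1: Sort the data in ascending order: [1, 4, 6, 34, 37, 38, 50, 50]
Step 2: The number of values is n = 8.
Step 3: Since n is even, the median is the average of positions 4 and 5:
  Median = (34 + 37) / 2 = 35.5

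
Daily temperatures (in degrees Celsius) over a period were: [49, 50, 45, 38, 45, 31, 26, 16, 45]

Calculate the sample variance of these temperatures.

136

Step 1: Compute the mean: (49 + 50 + 45 + 38 + 45 + 31 + 26 + 16 + 45) / 9 = 38.3333
Step 2: Compute squared deviations from the mean:
  (49 - 38.3333)^2 = 113.7778
  (50 - 38.3333)^2 = 136.1111
  (45 - 38.3333)^2 = 44.4444
  (38 - 38.3333)^2 = 0.1111
  (45 - 38.3333)^2 = 44.4444
  (31 - 38.3333)^2 = 53.7778
  (26 - 38.3333)^2 = 152.1111
  (16 - 38.3333)^2 = 498.7778
  (45 - 38.3333)^2 = 44.4444
Step 3: Sum of squared deviations = 1088
Step 4: Sample variance = 1088 / 8 = 136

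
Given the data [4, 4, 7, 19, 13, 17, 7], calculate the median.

7

Step 1: Sort the data in ascending order: [4, 4, 7, 7, 13, 17, 19]
Step 2: The number of values is n = 7.
Step 3: Since n is odd, the median is the middle value at position 4: 7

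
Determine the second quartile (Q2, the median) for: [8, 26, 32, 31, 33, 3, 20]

26

Step 1: Sort the data: [3, 8, 20, 26, 31, 32, 33]
Step 2: n = 7
Step 3: Q2 is the median. Since n is odd, it is the middle value at position 4: 26
Step 4: Q2 = 26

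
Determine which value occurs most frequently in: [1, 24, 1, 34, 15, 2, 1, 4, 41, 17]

1

Step 1: Count the frequency of each value:
  1: appears 3 time(s)
  2: appears 1 time(s)
  4: appears 1 time(s)
  15: appears 1 time(s)
  17: appears 1 time(s)
  24: appears 1 time(s)
  34: appears 1 time(s)
  41: appears 1 time(s)
Step 2: The value 1 appears most frequently (3 times).
Step 3: Mode = 1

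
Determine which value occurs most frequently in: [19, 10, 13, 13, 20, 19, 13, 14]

13

Step 1: Count the frequency of each value:
  10: appears 1 time(s)
  13: appears 3 time(s)
  14: appears 1 time(s)
  19: appears 2 time(s)
  20: appears 1 time(s)
Step 2: The value 13 appears most frequently (3 times).
Step 3: Mode = 13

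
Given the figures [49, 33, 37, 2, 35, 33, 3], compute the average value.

27.4286

Step 1: Sum all values: 49 + 33 + 37 + 2 + 35 + 33 + 3 = 192
Step 2: Count the number of values: n = 7
Step 3: Mean = sum / n = 192 / 7 = 27.4286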